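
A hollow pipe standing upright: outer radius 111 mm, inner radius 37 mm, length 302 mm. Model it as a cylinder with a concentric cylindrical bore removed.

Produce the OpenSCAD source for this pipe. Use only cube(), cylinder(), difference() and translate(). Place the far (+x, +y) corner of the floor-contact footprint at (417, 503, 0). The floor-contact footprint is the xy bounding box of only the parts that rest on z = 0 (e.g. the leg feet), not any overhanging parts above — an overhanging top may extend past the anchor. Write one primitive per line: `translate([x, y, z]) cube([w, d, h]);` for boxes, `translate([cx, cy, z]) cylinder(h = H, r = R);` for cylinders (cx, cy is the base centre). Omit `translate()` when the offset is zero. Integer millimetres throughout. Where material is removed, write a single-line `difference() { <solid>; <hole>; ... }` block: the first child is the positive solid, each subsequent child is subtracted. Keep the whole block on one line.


difference() { translate([306, 392, 0]) cylinder(h = 302, r = 111); translate([306, 392, 0]) cylinder(h = 302, r = 37); }


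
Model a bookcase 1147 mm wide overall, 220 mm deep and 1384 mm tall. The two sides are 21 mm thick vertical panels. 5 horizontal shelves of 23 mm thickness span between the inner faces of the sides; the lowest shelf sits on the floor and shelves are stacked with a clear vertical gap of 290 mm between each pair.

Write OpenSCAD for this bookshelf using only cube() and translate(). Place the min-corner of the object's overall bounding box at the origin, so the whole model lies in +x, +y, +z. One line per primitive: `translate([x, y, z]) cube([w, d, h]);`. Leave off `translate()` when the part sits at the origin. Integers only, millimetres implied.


cube([21, 220, 1384]);
translate([1126, 0, 0]) cube([21, 220, 1384]);
translate([21, 0, 0]) cube([1105, 220, 23]);
translate([21, 0, 313]) cube([1105, 220, 23]);
translate([21, 0, 626]) cube([1105, 220, 23]);
translate([21, 0, 939]) cube([1105, 220, 23]);
translate([21, 0, 1252]) cube([1105, 220, 23]);


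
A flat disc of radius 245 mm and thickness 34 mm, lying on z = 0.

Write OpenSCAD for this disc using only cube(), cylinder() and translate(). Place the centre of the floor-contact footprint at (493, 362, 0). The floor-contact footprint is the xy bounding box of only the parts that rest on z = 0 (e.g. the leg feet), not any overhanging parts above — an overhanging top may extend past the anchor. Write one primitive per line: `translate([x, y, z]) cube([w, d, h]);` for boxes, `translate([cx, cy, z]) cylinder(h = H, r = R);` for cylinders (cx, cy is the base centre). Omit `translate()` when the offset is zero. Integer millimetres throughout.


translate([493, 362, 0]) cylinder(h = 34, r = 245);


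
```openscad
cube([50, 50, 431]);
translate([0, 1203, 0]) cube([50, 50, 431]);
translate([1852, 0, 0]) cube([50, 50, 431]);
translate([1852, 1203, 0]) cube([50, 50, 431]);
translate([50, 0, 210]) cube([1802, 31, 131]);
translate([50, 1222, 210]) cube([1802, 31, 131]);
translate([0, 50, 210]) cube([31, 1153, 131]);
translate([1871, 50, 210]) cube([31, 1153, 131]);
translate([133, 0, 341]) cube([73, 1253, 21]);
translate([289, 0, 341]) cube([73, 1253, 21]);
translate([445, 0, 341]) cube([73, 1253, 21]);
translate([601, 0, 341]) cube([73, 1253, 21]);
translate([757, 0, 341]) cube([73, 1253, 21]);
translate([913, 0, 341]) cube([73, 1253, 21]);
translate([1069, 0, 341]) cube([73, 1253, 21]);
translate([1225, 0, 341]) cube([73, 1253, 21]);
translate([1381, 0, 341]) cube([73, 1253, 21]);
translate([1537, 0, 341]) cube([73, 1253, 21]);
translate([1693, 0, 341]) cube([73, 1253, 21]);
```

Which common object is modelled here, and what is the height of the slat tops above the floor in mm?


A bed frame. The slat-top height is 362 mm.

Four posts, four rails, and a row of slats — a bed frame. Slats sit on the rails at z = 210 + 131 = 341; with slat thickness 21, the top is 362 mm.


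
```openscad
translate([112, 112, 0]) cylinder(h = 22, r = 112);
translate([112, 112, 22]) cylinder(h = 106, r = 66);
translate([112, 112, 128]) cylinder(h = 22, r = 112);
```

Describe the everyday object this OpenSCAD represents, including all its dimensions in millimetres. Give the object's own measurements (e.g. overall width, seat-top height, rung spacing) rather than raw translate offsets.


A spool: two coaxial disc flanges of radius 112 mm and thickness 22 mm, joined by a core cylinder of radius 66 mm and height 106 mm. The lower flange rests on z = 0 and the three cylinders share a vertical axis.


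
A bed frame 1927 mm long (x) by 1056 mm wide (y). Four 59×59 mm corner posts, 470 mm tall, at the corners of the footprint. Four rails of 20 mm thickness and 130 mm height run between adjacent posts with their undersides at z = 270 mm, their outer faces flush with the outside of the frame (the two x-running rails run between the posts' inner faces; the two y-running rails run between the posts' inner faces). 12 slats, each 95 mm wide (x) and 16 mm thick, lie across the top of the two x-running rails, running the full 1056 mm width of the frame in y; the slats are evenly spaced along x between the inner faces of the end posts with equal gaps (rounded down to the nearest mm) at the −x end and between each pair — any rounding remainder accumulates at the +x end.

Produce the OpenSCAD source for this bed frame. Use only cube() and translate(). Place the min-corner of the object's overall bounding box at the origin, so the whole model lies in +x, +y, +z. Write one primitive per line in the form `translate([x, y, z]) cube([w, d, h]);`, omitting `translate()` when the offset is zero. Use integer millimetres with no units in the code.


cube([59, 59, 470]);
translate([0, 997, 0]) cube([59, 59, 470]);
translate([1868, 0, 0]) cube([59, 59, 470]);
translate([1868, 997, 0]) cube([59, 59, 470]);
translate([59, 0, 270]) cube([1809, 20, 130]);
translate([59, 1036, 270]) cube([1809, 20, 130]);
translate([0, 59, 270]) cube([20, 938, 130]);
translate([1907, 59, 270]) cube([20, 938, 130]);
translate([110, 0, 400]) cube([95, 1056, 16]);
translate([256, 0, 400]) cube([95, 1056, 16]);
translate([402, 0, 400]) cube([95, 1056, 16]);
translate([548, 0, 400]) cube([95, 1056, 16]);
translate([694, 0, 400]) cube([95, 1056, 16]);
translate([840, 0, 400]) cube([95, 1056, 16]);
translate([986, 0, 400]) cube([95, 1056, 16]);
translate([1132, 0, 400]) cube([95, 1056, 16]);
translate([1278, 0, 400]) cube([95, 1056, 16]);
translate([1424, 0, 400]) cube([95, 1056, 16]);
translate([1570, 0, 400]) cube([95, 1056, 16]);
translate([1716, 0, 400]) cube([95, 1056, 16]);


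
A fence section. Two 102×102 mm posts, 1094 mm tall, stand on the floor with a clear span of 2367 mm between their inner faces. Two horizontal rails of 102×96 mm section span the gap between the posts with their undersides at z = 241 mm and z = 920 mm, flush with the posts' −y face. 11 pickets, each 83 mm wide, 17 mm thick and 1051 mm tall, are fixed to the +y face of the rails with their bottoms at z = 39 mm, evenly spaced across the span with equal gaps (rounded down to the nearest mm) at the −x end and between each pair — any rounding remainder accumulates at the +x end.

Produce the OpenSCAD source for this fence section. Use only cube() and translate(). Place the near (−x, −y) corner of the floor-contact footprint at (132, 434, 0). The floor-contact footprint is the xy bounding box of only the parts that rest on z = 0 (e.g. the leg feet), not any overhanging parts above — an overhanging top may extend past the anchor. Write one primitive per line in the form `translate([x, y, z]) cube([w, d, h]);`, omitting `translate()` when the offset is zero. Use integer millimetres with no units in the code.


translate([132, 434, 0]) cube([102, 102, 1094]);
translate([2601, 434, 0]) cube([102, 102, 1094]);
translate([234, 434, 241]) cube([2367, 102, 96]);
translate([234, 434, 920]) cube([2367, 102, 96]);
translate([355, 536, 39]) cube([83, 17, 1051]);
translate([559, 536, 39]) cube([83, 17, 1051]);
translate([763, 536, 39]) cube([83, 17, 1051]);
translate([967, 536, 39]) cube([83, 17, 1051]);
translate([1171, 536, 39]) cube([83, 17, 1051]);
translate([1375, 536, 39]) cube([83, 17, 1051]);
translate([1579, 536, 39]) cube([83, 17, 1051]);
translate([1783, 536, 39]) cube([83, 17, 1051]);
translate([1987, 536, 39]) cube([83, 17, 1051]);
translate([2191, 536, 39]) cube([83, 17, 1051]);
translate([2395, 536, 39]) cube([83, 17, 1051]);


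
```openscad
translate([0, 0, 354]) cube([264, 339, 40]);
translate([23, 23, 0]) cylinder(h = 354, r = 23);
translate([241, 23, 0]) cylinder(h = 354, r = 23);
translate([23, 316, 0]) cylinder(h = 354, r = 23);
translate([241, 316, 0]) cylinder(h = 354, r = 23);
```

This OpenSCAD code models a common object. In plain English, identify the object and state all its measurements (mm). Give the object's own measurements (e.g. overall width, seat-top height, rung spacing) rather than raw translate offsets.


A four-legged stool. The seat is a 264×339×40 mm slab whose top surface is at z = 394 mm; four round legs, each 46 mm in diameter, run from the floor (z = 0) to the underside of the seat, each leg's axis is inset half a diameter from the nearest pair of seat edges (so the leg's bounding box is flush with the corner).


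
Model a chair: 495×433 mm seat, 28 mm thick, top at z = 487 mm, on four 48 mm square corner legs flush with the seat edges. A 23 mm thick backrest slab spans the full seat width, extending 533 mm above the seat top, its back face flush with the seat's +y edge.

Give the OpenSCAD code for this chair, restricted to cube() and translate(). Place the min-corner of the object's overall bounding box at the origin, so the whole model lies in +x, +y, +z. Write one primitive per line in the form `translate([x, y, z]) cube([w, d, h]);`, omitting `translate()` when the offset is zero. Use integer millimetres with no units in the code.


translate([0, 0, 459]) cube([495, 433, 28]);
cube([48, 48, 459]);
translate([447, 0, 0]) cube([48, 48, 459]);
translate([0, 385, 0]) cube([48, 48, 459]);
translate([447, 385, 0]) cube([48, 48, 459]);
translate([0, 410, 487]) cube([495, 23, 533]);


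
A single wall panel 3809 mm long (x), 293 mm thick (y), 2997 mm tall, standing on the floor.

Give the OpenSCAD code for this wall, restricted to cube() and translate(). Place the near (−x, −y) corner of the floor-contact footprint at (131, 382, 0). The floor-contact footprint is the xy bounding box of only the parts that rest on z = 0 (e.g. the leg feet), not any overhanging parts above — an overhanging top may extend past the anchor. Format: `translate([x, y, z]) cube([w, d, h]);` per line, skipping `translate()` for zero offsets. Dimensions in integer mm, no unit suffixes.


translate([131, 382, 0]) cube([3809, 293, 2997]);


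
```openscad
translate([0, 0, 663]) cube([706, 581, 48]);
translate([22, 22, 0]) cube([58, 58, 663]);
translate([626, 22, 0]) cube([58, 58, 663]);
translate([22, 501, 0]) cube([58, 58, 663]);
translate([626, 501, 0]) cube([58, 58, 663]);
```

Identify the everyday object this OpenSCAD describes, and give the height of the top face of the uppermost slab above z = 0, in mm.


A table. The table height is 711 mm.

A 706×581×48 slab sits at z = 663 on four 58 mm square posts — a table. The top surface is at 663 + 48 = 711 mm.


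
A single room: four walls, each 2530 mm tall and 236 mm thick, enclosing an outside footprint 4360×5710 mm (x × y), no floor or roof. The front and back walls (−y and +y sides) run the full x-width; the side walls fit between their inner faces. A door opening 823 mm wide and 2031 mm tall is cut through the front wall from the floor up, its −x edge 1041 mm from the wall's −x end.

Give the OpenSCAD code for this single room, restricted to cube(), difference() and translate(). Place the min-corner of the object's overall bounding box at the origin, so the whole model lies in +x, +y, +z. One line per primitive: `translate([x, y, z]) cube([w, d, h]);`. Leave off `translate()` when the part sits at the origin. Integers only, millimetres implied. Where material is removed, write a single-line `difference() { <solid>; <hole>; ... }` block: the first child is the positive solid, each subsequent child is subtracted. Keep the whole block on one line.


difference() { cube([4360, 236, 2530]); translate([1041, 0, 0]) cube([823, 236, 2031]); }
translate([0, 5474, 0]) cube([4360, 236, 2530]);
translate([0, 236, 0]) cube([236, 5238, 2530]);
translate([4124, 236, 0]) cube([236, 5238, 2530]);


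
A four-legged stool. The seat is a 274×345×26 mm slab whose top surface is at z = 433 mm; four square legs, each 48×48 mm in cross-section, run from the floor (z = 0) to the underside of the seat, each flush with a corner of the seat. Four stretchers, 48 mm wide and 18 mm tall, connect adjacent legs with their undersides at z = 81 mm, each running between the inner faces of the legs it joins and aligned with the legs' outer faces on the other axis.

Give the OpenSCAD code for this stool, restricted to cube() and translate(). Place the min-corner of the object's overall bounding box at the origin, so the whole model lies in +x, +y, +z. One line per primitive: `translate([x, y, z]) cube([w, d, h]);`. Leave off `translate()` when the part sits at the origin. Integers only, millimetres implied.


translate([0, 0, 407]) cube([274, 345, 26]);
cube([48, 48, 407]);
translate([226, 0, 0]) cube([48, 48, 407]);
translate([0, 297, 0]) cube([48, 48, 407]);
translate([226, 297, 0]) cube([48, 48, 407]);
translate([48, 0, 81]) cube([178, 48, 18]);
translate([48, 297, 81]) cube([178, 48, 18]);
translate([0, 48, 81]) cube([48, 249, 18]);
translate([226, 48, 81]) cube([48, 249, 18]);


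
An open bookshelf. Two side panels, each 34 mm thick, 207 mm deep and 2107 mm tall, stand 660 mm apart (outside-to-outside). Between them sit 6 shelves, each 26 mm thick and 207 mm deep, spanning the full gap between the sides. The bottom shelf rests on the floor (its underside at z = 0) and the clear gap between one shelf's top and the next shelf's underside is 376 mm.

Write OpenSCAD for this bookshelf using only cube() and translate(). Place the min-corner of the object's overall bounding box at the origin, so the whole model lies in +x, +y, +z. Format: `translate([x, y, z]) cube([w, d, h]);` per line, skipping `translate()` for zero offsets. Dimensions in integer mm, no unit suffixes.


cube([34, 207, 2107]);
translate([626, 0, 0]) cube([34, 207, 2107]);
translate([34, 0, 0]) cube([592, 207, 26]);
translate([34, 0, 402]) cube([592, 207, 26]);
translate([34, 0, 804]) cube([592, 207, 26]);
translate([34, 0, 1206]) cube([592, 207, 26]);
translate([34, 0, 1608]) cube([592, 207, 26]);
translate([34, 0, 2010]) cube([592, 207, 26]);


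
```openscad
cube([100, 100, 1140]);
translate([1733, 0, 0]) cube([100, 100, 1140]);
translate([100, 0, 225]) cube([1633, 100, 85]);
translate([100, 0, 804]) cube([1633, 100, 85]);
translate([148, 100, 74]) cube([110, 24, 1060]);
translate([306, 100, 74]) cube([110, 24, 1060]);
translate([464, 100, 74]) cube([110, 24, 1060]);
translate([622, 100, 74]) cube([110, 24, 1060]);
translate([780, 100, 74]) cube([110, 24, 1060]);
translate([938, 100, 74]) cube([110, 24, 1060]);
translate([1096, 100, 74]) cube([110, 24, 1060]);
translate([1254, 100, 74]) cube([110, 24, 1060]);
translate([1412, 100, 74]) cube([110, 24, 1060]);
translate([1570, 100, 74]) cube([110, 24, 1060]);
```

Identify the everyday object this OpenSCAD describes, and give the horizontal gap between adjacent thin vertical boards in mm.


A fence section. The picket gap is 48 mm.

Two posts, two rails, 10 pickets — a fence section. Span 1633 mm holds 10 pickets of 110 mm with 11 equal gaps: ⌊(1633 − 10·110) / 11⌋ = 48 mm.


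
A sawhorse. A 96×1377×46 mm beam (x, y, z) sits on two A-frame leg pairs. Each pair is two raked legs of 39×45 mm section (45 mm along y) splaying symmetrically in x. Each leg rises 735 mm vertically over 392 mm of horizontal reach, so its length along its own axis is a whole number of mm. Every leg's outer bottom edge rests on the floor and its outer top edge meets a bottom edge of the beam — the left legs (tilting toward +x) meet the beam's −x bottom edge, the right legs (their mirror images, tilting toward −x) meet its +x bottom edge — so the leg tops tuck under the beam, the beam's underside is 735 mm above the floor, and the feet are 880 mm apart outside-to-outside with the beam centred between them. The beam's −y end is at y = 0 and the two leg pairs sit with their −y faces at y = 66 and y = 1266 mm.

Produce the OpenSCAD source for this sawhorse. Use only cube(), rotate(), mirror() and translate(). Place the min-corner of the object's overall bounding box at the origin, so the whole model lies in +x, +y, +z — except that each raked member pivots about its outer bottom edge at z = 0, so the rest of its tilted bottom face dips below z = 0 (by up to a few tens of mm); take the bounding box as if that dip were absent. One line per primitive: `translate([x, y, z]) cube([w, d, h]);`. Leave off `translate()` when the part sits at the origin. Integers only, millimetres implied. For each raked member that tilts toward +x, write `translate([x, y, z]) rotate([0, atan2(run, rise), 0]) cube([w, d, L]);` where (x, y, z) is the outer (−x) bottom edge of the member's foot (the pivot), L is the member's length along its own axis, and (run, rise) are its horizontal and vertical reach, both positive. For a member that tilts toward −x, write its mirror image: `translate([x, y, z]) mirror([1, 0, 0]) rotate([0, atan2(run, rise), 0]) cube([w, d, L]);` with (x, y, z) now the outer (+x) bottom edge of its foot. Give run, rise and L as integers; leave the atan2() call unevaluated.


// leg length = √(392² + 735²) = 833
// right-leg outer foot x = 2·392 + 96 = 880
// beam min-corner = (392, 0, 735)
translate([392, 0, 735]) cube([96, 1377, 46]);
translate([0, 66, 0]) rotate([0, atan2(392, 735), 0]) cube([39, 45, 833]);
translate([880, 66, 0]) mirror([1, 0, 0]) rotate([0, atan2(392, 735), 0]) cube([39, 45, 833]);
translate([0, 1266, 0]) rotate([0, atan2(392, 735), 0]) cube([39, 45, 833]);
translate([880, 1266, 0]) mirror([1, 0, 0]) rotate([0, atan2(392, 735), 0]) cube([39, 45, 833]);


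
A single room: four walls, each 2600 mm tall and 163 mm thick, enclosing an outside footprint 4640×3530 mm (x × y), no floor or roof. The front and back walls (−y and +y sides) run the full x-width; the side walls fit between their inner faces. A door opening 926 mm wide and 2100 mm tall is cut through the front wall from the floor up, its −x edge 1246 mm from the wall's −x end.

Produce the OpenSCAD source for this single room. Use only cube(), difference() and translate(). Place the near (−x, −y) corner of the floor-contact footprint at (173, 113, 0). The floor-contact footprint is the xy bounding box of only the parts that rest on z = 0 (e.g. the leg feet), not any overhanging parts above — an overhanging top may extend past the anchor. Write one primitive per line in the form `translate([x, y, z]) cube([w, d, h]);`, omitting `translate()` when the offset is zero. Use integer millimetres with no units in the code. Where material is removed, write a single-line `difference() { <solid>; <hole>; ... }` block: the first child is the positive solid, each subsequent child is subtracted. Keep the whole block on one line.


difference() { translate([173, 113, 0]) cube([4640, 163, 2600]); translate([1419, 113, 0]) cube([926, 163, 2100]); }
translate([173, 3480, 0]) cube([4640, 163, 2600]);
translate([173, 276, 0]) cube([163, 3204, 2600]);
translate([4650, 276, 0]) cube([163, 3204, 2600]);


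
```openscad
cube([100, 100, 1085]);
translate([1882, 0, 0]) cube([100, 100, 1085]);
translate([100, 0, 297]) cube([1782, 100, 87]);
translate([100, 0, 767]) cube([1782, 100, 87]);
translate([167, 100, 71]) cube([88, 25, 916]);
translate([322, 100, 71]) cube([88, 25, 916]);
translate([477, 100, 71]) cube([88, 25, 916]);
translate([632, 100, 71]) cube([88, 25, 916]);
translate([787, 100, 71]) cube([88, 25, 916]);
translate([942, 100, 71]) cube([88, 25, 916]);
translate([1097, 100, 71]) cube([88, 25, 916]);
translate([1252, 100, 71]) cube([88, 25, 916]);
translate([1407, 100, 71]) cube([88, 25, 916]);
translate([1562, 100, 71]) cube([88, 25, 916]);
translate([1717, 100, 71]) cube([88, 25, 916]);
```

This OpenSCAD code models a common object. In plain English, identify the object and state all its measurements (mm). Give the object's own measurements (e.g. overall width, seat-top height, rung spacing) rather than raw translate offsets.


A fence section. Two 100×100 mm posts, 1085 mm tall, stand on the floor with a clear span of 1782 mm between their inner faces. Two horizontal rails of 100×87 mm section span the gap between the posts with their undersides at z = 297 mm and z = 767 mm, flush with the posts' −y face. 11 pickets, each 88 mm wide, 25 mm thick and 916 mm tall, are fixed to the +y face of the rails with their bottoms at z = 71 mm, spaced across the span with a 67 mm gap after the −x post and between neighbouring pickets, with 77 mm left before the +x post.


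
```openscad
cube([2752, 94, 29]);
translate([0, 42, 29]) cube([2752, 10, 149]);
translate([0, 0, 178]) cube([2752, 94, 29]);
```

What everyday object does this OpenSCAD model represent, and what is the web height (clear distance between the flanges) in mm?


An I-beam. The web height is 149 mm.

Two wide flanges with a thin centred web — an I-beam. Overall 207 mm minus two 29 mm flanges gives a web of 207 − 2·29 = 149 mm.


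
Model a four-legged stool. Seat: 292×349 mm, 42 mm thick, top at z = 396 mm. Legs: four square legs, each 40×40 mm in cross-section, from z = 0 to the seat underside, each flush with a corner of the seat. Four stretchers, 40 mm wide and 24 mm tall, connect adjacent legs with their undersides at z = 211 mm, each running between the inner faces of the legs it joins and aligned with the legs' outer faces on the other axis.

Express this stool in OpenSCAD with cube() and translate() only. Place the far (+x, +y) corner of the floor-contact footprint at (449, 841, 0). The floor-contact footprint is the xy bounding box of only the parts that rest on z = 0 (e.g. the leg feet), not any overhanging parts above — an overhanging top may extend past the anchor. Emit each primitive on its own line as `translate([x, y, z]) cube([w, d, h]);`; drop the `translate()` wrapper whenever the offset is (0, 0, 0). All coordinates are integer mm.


// leg_h = 396 - 42 = 354
// stretcher span = 292 - 2*40 = 212
translate([157, 492, 354]) cube([292, 349, 42]);
translate([157, 492, 0]) cube([40, 40, 354]);
translate([409, 492, 0]) cube([40, 40, 354]);
translate([157, 801, 0]) cube([40, 40, 354]);
translate([409, 801, 0]) cube([40, 40, 354]);
translate([197, 492, 211]) cube([212, 40, 24]);
translate([197, 801, 211]) cube([212, 40, 24]);
translate([157, 532, 211]) cube([40, 269, 24]);
translate([409, 532, 211]) cube([40, 269, 24]);


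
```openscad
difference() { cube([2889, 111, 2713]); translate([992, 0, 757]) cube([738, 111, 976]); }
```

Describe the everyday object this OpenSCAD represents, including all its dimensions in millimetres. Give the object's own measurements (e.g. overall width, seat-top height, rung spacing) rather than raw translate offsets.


A wall 2889 mm long (x), 111 mm thick (y), 2713 mm tall, with a rectangular window opening cut through it. The opening is 738 mm wide and 976 mm tall; its sill is at z = 757 mm and its near (−x) edge is 992 mm from the wall's −x end. The opening passes through the full wall thickness.


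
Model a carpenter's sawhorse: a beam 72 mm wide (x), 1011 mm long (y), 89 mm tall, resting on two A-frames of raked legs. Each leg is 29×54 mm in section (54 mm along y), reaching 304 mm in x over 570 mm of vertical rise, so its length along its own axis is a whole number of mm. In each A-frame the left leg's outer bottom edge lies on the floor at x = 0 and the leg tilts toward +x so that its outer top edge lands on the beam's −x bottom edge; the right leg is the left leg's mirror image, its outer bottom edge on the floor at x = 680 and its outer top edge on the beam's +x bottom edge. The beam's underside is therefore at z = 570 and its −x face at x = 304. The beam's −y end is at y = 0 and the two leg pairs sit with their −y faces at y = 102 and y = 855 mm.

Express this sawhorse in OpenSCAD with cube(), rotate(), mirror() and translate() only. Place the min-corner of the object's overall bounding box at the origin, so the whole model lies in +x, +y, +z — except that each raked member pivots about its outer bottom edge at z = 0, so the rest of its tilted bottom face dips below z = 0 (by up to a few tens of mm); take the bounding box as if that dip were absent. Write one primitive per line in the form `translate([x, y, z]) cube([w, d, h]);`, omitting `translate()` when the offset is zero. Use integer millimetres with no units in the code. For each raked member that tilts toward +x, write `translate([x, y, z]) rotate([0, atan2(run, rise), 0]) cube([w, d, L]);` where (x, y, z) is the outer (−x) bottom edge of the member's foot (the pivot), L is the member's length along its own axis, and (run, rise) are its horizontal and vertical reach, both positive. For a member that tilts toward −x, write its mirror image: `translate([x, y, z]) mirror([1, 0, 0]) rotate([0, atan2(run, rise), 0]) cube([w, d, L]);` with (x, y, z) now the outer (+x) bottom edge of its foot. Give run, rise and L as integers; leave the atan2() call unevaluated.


translate([304, 0, 570]) cube([72, 1011, 89]);
translate([0, 102, 0]) rotate([0, atan2(304, 570), 0]) cube([29, 54, 646]);
translate([680, 102, 0]) mirror([1, 0, 0]) rotate([0, atan2(304, 570), 0]) cube([29, 54, 646]);
translate([0, 855, 0]) rotate([0, atan2(304, 570), 0]) cube([29, 54, 646]);
translate([680, 855, 0]) mirror([1, 0, 0]) rotate([0, atan2(304, 570), 0]) cube([29, 54, 646]);


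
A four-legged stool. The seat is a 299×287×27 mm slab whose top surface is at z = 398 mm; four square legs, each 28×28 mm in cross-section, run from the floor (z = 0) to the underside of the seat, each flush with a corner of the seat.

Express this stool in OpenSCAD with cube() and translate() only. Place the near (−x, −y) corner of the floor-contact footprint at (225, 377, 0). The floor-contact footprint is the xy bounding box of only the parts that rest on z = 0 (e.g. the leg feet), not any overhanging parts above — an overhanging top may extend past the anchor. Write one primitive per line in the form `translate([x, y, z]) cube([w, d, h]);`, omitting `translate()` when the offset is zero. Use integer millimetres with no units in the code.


translate([225, 377, 371]) cube([299, 287, 27]);
translate([225, 377, 0]) cube([28, 28, 371]);
translate([496, 377, 0]) cube([28, 28, 371]);
translate([225, 636, 0]) cube([28, 28, 371]);
translate([496, 636, 0]) cube([28, 28, 371]);


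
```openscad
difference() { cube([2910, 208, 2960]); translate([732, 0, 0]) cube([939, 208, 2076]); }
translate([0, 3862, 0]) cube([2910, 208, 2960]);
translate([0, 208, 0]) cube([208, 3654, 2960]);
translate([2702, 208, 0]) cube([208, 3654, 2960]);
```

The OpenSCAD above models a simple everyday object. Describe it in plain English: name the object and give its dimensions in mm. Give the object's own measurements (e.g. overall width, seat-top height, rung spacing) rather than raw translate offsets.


A single room: four walls, each 2960 mm tall and 208 mm thick, enclosing an outside footprint 2910×4070 mm (x × y), no floor or roof. The front and back walls (−y and +y sides) run the full x-width; the side walls fit between their inner faces. A door opening 939 mm wide and 2076 mm tall is cut through the front wall from the floor up, its −x edge 732 mm from the wall's −x end.


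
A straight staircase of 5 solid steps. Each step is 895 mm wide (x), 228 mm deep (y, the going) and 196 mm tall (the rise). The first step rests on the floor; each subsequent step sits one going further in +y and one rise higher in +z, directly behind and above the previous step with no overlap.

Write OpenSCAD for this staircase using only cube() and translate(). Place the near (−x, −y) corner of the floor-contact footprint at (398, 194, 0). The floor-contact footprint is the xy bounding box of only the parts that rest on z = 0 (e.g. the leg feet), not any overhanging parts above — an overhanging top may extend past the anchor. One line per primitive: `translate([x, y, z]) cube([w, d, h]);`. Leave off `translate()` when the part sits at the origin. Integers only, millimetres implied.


translate([398, 194, 0]) cube([895, 228, 196]);
translate([398, 422, 196]) cube([895, 228, 196]);
translate([398, 650, 392]) cube([895, 228, 196]);
translate([398, 878, 588]) cube([895, 228, 196]);
translate([398, 1106, 784]) cube([895, 228, 196]);


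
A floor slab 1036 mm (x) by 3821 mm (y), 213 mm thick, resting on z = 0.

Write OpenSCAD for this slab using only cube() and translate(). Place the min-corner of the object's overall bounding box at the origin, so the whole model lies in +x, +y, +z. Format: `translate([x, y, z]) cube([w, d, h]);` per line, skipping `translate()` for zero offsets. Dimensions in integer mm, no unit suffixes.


cube([1036, 3821, 213]);


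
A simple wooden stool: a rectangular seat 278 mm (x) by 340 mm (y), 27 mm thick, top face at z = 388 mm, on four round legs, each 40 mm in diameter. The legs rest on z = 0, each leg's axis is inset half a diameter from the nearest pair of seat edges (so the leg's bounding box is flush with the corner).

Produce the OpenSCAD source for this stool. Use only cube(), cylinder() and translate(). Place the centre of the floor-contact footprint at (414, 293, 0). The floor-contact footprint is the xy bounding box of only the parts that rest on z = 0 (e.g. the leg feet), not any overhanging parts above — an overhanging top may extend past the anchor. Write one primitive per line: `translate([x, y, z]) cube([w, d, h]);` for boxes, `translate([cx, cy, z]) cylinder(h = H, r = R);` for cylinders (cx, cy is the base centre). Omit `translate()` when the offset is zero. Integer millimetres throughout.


translate([275, 123, 361]) cube([278, 340, 27]);
translate([295, 143, 0]) cylinder(h = 361, r = 20);
translate([533, 143, 0]) cylinder(h = 361, r = 20);
translate([295, 443, 0]) cylinder(h = 361, r = 20);
translate([533, 443, 0]) cylinder(h = 361, r = 20);


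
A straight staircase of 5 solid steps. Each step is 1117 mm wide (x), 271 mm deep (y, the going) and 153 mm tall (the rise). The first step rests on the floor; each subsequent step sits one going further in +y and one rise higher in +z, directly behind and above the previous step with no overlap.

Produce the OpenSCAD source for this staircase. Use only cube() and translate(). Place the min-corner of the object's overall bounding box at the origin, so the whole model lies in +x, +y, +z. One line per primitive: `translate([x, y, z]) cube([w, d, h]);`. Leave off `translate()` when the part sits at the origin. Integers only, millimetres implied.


cube([1117, 271, 153]);
translate([0, 271, 153]) cube([1117, 271, 153]);
translate([0, 542, 306]) cube([1117, 271, 153]);
translate([0, 813, 459]) cube([1117, 271, 153]);
translate([0, 1084, 612]) cube([1117, 271, 153]);


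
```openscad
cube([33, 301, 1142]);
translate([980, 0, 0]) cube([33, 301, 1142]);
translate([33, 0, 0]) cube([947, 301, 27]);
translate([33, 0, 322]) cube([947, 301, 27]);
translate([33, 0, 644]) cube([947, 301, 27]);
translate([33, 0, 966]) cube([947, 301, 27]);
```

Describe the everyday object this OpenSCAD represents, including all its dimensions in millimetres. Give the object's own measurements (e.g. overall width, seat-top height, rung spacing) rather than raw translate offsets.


An open bookshelf. Two side panels, each 33 mm thick, 301 mm deep and 1142 mm tall, stand 1013 mm apart (outside-to-outside). Between them sit 4 shelves, each 27 mm thick and 301 mm deep, spanning the full gap between the sides. The bottom shelf rests on the floor (its underside at z = 0) and the clear gap between one shelf's top and the next shelf's underside is 295 mm.


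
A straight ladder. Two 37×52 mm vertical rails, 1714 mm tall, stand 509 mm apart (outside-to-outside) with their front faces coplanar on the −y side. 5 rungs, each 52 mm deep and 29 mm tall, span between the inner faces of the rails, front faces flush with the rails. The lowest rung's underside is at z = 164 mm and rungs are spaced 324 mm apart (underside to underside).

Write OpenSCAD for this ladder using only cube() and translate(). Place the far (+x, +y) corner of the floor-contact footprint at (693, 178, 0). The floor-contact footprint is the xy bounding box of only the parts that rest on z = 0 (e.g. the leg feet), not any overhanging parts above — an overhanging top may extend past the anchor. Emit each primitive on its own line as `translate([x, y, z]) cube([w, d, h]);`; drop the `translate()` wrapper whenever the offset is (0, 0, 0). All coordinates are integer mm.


translate([184, 126, 0]) cube([37, 52, 1714]);
translate([656, 126, 0]) cube([37, 52, 1714]);
translate([221, 126, 164]) cube([435, 52, 29]);
translate([221, 126, 488]) cube([435, 52, 29]);
translate([221, 126, 812]) cube([435, 52, 29]);
translate([221, 126, 1136]) cube([435, 52, 29]);
translate([221, 126, 1460]) cube([435, 52, 29]);


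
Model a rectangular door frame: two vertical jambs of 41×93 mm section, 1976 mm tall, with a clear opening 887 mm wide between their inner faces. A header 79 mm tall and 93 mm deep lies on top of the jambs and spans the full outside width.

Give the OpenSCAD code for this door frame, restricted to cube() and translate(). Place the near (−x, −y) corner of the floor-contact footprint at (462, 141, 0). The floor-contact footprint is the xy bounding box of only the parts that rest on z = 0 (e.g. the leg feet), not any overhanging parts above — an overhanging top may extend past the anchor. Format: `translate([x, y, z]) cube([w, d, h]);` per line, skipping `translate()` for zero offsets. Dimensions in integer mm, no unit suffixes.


translate([462, 141, 0]) cube([41, 93, 1976]);
translate([1390, 141, 0]) cube([41, 93, 1976]);
translate([462, 141, 1976]) cube([969, 93, 79]);


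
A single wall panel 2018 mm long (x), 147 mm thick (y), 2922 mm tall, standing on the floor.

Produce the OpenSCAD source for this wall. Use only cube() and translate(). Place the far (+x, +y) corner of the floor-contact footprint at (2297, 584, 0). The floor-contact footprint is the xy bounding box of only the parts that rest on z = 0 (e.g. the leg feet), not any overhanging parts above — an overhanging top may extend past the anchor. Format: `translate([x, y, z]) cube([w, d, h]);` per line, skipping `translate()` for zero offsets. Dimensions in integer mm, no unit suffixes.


translate([279, 437, 0]) cube([2018, 147, 2922]);


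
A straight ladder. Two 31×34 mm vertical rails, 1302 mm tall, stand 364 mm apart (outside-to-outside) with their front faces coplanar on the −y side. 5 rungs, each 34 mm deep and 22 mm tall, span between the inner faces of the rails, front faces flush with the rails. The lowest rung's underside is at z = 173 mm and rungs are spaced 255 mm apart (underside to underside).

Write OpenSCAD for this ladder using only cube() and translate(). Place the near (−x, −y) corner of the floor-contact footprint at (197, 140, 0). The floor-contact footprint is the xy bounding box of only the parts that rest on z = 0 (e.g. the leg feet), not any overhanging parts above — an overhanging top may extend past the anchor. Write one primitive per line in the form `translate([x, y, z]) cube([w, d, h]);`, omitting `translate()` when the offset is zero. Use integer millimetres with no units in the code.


translate([197, 140, 0]) cube([31, 34, 1302]);
translate([530, 140, 0]) cube([31, 34, 1302]);
translate([228, 140, 173]) cube([302, 34, 22]);
translate([228, 140, 428]) cube([302, 34, 22]);
translate([228, 140, 683]) cube([302, 34, 22]);
translate([228, 140, 938]) cube([302, 34, 22]);
translate([228, 140, 1193]) cube([302, 34, 22]);


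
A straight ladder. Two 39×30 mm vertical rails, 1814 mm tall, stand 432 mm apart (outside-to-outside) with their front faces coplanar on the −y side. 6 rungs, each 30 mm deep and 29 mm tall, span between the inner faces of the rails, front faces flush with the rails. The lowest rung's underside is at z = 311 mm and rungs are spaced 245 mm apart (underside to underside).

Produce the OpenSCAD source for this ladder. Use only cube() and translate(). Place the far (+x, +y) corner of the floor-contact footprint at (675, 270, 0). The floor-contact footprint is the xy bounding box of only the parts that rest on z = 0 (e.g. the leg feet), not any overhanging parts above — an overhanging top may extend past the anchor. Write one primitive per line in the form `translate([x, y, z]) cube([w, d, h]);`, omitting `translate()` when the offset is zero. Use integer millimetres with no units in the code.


translate([243, 240, 0]) cube([39, 30, 1814]);
translate([636, 240, 0]) cube([39, 30, 1814]);
translate([282, 240, 311]) cube([354, 30, 29]);
translate([282, 240, 556]) cube([354, 30, 29]);
translate([282, 240, 801]) cube([354, 30, 29]);
translate([282, 240, 1046]) cube([354, 30, 29]);
translate([282, 240, 1291]) cube([354, 30, 29]);
translate([282, 240, 1536]) cube([354, 30, 29]);


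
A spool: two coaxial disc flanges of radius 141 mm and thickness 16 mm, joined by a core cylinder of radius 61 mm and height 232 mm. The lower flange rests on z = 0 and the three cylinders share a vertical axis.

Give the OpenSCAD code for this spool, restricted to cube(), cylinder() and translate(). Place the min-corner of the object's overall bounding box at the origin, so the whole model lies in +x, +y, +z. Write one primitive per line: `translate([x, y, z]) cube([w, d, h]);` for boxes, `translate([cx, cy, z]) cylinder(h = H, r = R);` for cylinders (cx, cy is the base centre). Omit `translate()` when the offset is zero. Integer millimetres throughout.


translate([141, 141, 0]) cylinder(h = 16, r = 141);
translate([141, 141, 16]) cylinder(h = 232, r = 61);
translate([141, 141, 248]) cylinder(h = 16, r = 141);


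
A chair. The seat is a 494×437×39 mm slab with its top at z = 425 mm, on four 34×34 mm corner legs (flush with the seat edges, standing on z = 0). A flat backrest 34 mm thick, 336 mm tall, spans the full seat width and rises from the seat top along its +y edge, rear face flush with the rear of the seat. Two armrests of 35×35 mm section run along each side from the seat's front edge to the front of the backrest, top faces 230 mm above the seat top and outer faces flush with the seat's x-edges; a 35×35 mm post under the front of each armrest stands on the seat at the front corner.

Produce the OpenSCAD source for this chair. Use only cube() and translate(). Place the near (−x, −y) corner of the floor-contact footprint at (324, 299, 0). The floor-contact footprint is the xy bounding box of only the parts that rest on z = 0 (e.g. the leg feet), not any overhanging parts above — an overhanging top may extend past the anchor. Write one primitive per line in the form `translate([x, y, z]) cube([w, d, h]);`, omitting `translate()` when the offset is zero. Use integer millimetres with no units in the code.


// leg_h = 425 - 39 = 386
// arm post h = 230 - 35 = 195
translate([324, 299, 386]) cube([494, 437, 39]);
translate([324, 299, 0]) cube([34, 34, 386]);
translate([784, 299, 0]) cube([34, 34, 386]);
translate([324, 702, 0]) cube([34, 34, 386]);
translate([784, 702, 0]) cube([34, 34, 386]);
translate([324, 702, 425]) cube([494, 34, 336]);
translate([324, 299, 620]) cube([35, 403, 35]);
translate([783, 299, 620]) cube([35, 403, 35]);
translate([324, 299, 425]) cube([35, 35, 195]);
translate([783, 299, 425]) cube([35, 35, 195]);


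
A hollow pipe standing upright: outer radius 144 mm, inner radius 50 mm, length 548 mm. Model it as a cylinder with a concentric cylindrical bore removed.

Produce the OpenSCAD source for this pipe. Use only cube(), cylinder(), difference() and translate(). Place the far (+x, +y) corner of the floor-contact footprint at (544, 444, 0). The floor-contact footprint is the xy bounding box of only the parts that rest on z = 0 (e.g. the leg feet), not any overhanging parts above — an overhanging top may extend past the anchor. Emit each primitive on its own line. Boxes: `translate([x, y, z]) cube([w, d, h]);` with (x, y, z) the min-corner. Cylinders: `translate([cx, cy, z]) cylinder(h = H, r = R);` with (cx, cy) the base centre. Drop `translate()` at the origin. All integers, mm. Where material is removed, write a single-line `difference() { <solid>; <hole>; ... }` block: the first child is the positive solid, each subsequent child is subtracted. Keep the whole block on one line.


difference() { translate([400, 300, 0]) cylinder(h = 548, r = 144); translate([400, 300, 0]) cylinder(h = 548, r = 50); }
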